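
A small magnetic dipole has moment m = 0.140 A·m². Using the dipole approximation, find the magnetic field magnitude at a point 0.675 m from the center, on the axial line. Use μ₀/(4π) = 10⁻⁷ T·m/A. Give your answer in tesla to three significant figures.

B ≈ 9.10×10⁻⁸ T

On axis B = (μ₀/4π)·2m/r³.
B = 2·(10⁻⁷)·(0.140) / (0.675)³ = 9.104×10⁻⁸ T.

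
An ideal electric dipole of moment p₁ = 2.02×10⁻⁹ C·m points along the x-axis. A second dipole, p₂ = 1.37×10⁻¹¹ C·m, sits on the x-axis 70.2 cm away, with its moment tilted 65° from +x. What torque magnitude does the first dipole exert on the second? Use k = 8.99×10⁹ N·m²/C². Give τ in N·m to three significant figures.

τ ≈ 1.30×10⁻⁹ N·m

The second dipole sits on the axis of the first, so the field there is axial: E₁ = 2kp₁/r³ along +x.
E₁ = 2(8.99×10⁹)(2.02×10⁻⁹)/(0.702)³ = 105.0 N/C.
Torque on the second dipole: τ = p₂ E₁ sinθ.
τ = (1.37×10⁻¹¹)(105.0)·sin65° = 1.304×10⁻⁹ N·m.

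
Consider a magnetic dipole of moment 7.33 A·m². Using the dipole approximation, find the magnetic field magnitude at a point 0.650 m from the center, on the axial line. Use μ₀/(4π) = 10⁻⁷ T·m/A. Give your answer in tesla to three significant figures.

On axis B = (μ₀/4π)·2m/r³.
B = 2·(10⁻⁷)·(7.33) / (0.650)³ = 5.338×10⁻⁶ T.

B ≈ 5.34×10⁻⁶ T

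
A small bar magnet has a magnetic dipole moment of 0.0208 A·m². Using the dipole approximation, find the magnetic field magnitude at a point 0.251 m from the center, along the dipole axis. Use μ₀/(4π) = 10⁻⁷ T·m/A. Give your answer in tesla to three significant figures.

B ≈ 2.63×10⁻⁷ T

On axis B = (μ₀/4π)·2m/r³.
B = 2·(10⁻⁷)·(0.0208) / (0.251)³ = 2.631×10⁻⁷ T.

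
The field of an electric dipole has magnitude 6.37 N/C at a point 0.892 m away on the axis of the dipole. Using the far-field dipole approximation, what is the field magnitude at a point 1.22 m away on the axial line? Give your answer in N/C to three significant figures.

E ≈ 2.49 N/C

Dipole fields scale as 1/r³ in the far field; the geometry is the same at both points.
E₂ = E₁ · (r₁/r₂)³ = 6.37 · (0.892/1.22)³.
(r₁/r₂)³ = (0.7311)³ = 0.3909.
E₂ ≈ 2.490 N/C.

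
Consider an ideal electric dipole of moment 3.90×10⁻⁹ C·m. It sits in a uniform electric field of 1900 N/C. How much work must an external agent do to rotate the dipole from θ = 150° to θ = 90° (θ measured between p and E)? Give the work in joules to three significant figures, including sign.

W ≈ -6.42×10⁻⁶ J

W_ext = ΔU = U(θ₂) − U(θ₁) = −pE cosθ₂ − (−pE cosθ₁) = pE(cosθ₁ − cosθ₂).
W = (3.90×10⁻⁹)(1900)·(cos150° − cos90°) = (7.410×10⁻⁶)·(-0.8660) = -6.417×10⁻⁶ J.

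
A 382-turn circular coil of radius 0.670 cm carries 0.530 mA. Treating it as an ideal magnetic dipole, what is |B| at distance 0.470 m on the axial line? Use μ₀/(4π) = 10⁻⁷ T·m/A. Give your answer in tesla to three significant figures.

m = NIA = NIπa² = 382·(5.30×10⁻⁴)·π·(0.00670)² = 2.855×10⁻⁵ A·m².
On axis B = (μ₀/4π)·2m/r³.
B = 2·(10⁻⁷)·(2.855×10⁻⁵) / (0.470)³ = 5.500×10⁻¹¹ T.

B ≈ 5.50×10⁻¹¹ T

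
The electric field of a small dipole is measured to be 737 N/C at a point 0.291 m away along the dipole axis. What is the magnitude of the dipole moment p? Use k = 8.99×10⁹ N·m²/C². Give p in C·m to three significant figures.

On axis E = 2kp/r³, so p = Er³/(2k).
p = (737)·(0.291)³ / (2·8.99×10⁹) = 1.010×10⁻⁹ C·m.

p ≈ 1.01×10⁻⁹ C·m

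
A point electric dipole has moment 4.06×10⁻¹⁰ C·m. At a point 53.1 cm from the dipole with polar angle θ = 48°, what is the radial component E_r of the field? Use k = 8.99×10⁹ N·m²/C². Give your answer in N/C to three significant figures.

For a dipole, E_r = (2kp cosθ)/r³.
kp/r³ = (8.99×10⁹)(4.06×10⁻¹⁰)/(0.531)³ = 24.38 N/C.
E_r = 2·24.38·cos48° = 32.62 N/C.

E_r ≈ 32.6 N/C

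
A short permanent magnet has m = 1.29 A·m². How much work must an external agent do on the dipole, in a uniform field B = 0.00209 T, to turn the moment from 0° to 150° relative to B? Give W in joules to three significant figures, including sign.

W ≈ 0.00503 J

W_ext = ΔU = −mB cosθ₂ + mB cosθ₁ = mB(cosθ₁ − cosθ₂).
W = (1.29)(0.00209)·(cos0° − cos150°) = (0.002696)·(+1.8660) = 0.005031 J.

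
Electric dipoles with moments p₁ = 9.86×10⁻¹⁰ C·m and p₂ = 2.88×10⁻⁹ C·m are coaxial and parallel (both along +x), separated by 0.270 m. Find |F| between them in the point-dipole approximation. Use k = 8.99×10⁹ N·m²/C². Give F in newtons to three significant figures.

On-axis field of dipole 1 at distance r: E = 2kp₁/r³. Force on dipole 2 is F = p₂·dE/dr (gradient along axis).
dE/dr = −6kp₁/r⁴, so |F| = 6kp₁p₂/r⁴ (attractive for aligned moments).
F = 6(8.99×10⁹)(9.86×10⁻¹⁰)(2.88×10⁻⁹)/(0.270)⁴ = 2.882×10⁻⁵ N.

F ≈ 2.88×10⁻⁵ N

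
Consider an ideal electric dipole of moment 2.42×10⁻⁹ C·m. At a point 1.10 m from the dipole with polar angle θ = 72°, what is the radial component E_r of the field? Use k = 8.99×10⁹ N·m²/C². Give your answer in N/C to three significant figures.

For a dipole, E_r = (2kp cosθ)/r³.
kp/r³ = (8.99×10⁹)(2.42×10⁻⁹)/(1.10)³ = 16.35 N/C.
E_r = 2·16.35·cos72° = 10.10 N/C.

E_r ≈ 10.1 N/C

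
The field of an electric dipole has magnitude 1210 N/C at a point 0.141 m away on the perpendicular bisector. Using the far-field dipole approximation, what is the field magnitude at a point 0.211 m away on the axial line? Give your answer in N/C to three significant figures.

E ≈ 722 N/C

Dipole fields scale as 1/r³ in the far field.
The axial field is twice the equatorial field at the same r, so the geometry factor is 2/1.
E₂ = E₁ · (2/1) · (r₁/r₂)³ = 1210 · 2 · (0.141/0.211)³.
(r₁/r₂)³ = (0.6682)³ = 0.2984.
E₂ ≈ 722.1 N/C.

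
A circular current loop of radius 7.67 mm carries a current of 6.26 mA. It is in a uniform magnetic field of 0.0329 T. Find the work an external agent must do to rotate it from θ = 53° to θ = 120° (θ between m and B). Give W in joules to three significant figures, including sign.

W ≈ 4.19×10⁻⁸ J

Magnetic moment m = IA = Iπa² = (0.00626)·π·(0.00767)² = 1.157×10⁻⁶ A·m².
W_ext = ΔU = −mB cosθ₂ + mB cosθ₁ = mB(cosθ₁ − cosθ₂).
W = (1.157×10⁻⁶)(0.0329)·(cos53° − cos120°) = (3.807×10⁻⁸)·(+1.1018) = 4.194×10⁻⁸ J.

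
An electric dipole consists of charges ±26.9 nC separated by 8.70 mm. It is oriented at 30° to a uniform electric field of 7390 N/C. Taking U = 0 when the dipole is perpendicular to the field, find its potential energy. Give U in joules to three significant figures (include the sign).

U ≈ -1.50×10⁻⁶ J

Dipole moment p = qd = (2.69×10⁻⁸ C)(0.00870 m) = 2.34×10⁻¹⁰ C·m.
U = −p·E = −pE cosθ.
U = −(2.34×10⁻¹⁰)(7390)·cos30° = -1.498×10⁻⁶ J.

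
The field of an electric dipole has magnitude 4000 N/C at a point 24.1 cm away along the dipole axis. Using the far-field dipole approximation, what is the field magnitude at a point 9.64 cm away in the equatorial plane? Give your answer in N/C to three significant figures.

E ≈ 3.12×10⁴ N/C

Dipole fields scale as 1/r³ in the far field.
The axial field is twice the equatorial field at the same r, so the geometry factor is 1/2.
E₂ = E₁ · (1/2) · (r₁/r₂)³ = 4000 · 0.5 · (24.1/9.64)³.
(r₁/r₂)³ = (2.5)³ = 15.62.
E₂ ≈ 3.125×10⁴ N/C.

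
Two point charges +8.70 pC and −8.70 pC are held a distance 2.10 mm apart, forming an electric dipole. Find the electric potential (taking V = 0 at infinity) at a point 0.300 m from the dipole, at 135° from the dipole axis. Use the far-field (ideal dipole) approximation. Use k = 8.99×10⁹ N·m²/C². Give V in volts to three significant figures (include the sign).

Dipole moment p = qd = (8.70×10⁻¹² C)(0.00210 m) = 1.827×10⁻¹⁴ C·m.
The dipole potential is V = kp cosθ / r².
V = (8.99×10⁹)(1.827×10⁻¹⁴)·cos135° / (0.300)² = -0.001290 V.

V ≈ -0.00129 V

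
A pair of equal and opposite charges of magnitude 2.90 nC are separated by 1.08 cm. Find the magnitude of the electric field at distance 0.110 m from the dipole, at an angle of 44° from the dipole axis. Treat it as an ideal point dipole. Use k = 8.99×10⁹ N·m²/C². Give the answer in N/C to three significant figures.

Dipole moment p = qd = (2.90×10⁻⁹ C)(0.0108 m) = 3.132×10⁻¹¹ C·m.
At angle θ the dipole field magnitude is E = (kp/r³)·√(1 + 3cos²θ).
kp/r³ = (8.99×10⁹)(3.132×10⁻¹¹) / (0.110)³ = 211.5 N/C.
√(1 + 3cos²44°) = √(1 + 3·0.5174) = √2.5523 ≈ 1.5976.
E ≈ 211.5 × 1.598 = 338.0 N/C.

E ≈ 338 N/C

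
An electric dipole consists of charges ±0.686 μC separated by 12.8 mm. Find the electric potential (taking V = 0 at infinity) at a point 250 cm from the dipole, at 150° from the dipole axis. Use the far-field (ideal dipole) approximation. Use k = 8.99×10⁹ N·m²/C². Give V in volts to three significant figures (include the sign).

Dipole moment p = qd = (6.86×10⁻⁷ C)(0.0128 m) = 8.781×10⁻⁹ C·m.
The dipole potential is V = kp cosθ / r².
V = (8.99×10⁹)(8.781×10⁻⁹)·cos150° / (2.50)² = -10.94 V.

V ≈ -10.9 V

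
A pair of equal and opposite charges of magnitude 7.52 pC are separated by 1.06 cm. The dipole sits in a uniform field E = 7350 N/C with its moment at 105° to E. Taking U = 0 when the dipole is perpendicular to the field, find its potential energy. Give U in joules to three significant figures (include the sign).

U ≈ 1.52×10⁻¹⁰ J

Dipole moment p = qd = (7.52×10⁻¹² C)(0.0106 m) = 7.971×10⁻¹⁴ C·m.
U = −p·E = −pE cosθ.
U = −(7.971×10⁻¹⁴)(7350)·cos105° = 1.516×10⁻¹⁰ J.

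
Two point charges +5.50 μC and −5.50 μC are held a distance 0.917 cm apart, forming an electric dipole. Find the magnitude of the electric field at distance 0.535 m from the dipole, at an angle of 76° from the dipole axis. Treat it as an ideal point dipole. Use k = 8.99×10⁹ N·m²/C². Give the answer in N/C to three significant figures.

Dipole moment p = qd = (5.50×10⁻⁶ C)(0.00917 m) = 5.044×10⁻⁸ C·m.
At angle θ the dipole field magnitude is E = (kp/r³)·√(1 + 3cos²θ).
kp/r³ = (8.99×10⁹)(5.044×10⁻⁸) / (0.535)³ = 2961 N/C.
√(1 + 3cos²76°) = √(1 + 3·0.0585) = √1.1756 ≈ 1.0842.
E ≈ 2961 × 1.084 = 3211 N/C.

E ≈ 3210 N/C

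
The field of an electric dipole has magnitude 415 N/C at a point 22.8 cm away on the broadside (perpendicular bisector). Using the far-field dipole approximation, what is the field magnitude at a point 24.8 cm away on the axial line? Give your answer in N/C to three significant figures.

Dipole fields scale as 1/r³ in the far field.
The axial field is twice the equatorial field at the same r, so the geometry factor is 2/1.
E₂ = E₁ · (2/1) · (r₁/r₂)³ = 415 · 2 · (22.8/24.8)³.
(r₁/r₂)³ = (0.9194)³ = 0.7771.
E₂ ≈ 645.0 N/C.

E ≈ 645 N/C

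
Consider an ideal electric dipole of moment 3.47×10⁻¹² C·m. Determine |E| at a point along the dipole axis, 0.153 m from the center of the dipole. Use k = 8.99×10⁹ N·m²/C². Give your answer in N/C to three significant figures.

On the dipole axis E = 2kp/r³.
E = 2·(8.99×10⁹)(3.47×10⁻¹²) / (0.153)³ = 17.42 N/C.

E ≈ 17.4 N/C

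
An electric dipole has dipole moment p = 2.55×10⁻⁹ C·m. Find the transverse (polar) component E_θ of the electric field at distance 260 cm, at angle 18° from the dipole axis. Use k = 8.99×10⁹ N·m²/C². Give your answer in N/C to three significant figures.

E_θ ≈ 0.403 N/C

For a dipole, E_θ = (kp sinθ)/r³.
kp/r³ = (8.99×10⁹)(2.55×10⁻⁹)/(2.60)³ = 1.304 N/C.
E_θ = 1.304·sin18° = 0.4031 N/C.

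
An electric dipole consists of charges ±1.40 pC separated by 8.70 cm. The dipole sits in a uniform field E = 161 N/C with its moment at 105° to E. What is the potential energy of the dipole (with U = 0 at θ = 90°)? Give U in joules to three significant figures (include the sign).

Dipole moment p = qd = (1.40×10⁻¹² C)(0.0870 m) = 1.218×10⁻¹³ C·m.
U = −p·E = −pE cosθ.
U = −(1.218×10⁻¹³)(161)·cos105° = 5.075×10⁻¹² J.

U ≈ 5.08×10⁻¹² J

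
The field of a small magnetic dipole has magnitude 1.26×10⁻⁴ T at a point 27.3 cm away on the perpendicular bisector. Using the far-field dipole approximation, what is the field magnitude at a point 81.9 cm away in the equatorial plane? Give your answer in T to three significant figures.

B ≈ 4.67×10⁻⁶ T

Dipole fields scale as 1/r³ in the far field; the geometry is the same at both points.
B₂ = B₁ · (r₁/r₂)³ = 1.26×10⁻⁴ · (27.3/81.9)³.
(r₁/r₂)³ = (0.3333)³ = 0.03704.
B₂ ≈ 4.667×10⁻⁶ T.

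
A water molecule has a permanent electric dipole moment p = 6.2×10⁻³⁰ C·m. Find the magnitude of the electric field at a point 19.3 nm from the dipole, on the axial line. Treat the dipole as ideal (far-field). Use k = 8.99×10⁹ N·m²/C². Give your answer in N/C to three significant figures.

E ≈ 1.55×10⁴ N/C

On the dipole axis E = 2kp/r³.
E = 2·(8.99×10⁹)(6.20×10⁻³⁰) / (1.93×10⁻⁸)³ = 1.551×10⁴ N/C.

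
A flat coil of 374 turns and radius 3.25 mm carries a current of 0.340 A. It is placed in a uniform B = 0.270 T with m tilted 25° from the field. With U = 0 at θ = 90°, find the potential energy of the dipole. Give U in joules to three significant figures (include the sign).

U ≈ -0.00103 J

m = NIA = NIπa² = 374·(0.340)·π·(0.00325)² = 0.00422 A·m².
U = −m·B = −mB cosθ.
U = −(0.00422)(0.270)·cos25° = -0.001033 J.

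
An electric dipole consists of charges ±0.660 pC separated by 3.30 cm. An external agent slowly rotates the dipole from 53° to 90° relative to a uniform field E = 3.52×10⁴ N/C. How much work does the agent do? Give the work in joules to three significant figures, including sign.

Dipole moment p = qd = (6.60×10⁻¹³ C)(0.0330 m) = 2.178×10⁻¹⁴ C·m.
W_ext = ΔU = U(θ₂) − U(θ₁) = −pE cosθ₂ − (−pE cosθ₁) = pE(cosθ₁ − cosθ₂).
W = (2.178×10⁻¹⁴)(3.52×10⁴)·(cos53° − cos90°) = (7.667×10⁻¹⁰)·(+0.6018) = 4.614×10⁻¹⁰ J.

W ≈ 4.61×10⁻¹⁰ J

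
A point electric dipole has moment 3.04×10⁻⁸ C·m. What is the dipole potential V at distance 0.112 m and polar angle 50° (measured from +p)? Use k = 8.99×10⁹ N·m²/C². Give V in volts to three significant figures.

The dipole potential is V = kp cosθ / r².
V = (8.99×10⁹)(3.04×10⁻⁸)·cos50° / (0.112)² = 1.400×10⁴ V.

V ≈ 1.40×10⁴ V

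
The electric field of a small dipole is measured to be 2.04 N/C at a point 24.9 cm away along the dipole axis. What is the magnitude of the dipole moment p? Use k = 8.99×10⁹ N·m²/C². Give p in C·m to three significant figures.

p ≈ 1.75×10⁻¹² C·m

On axis E = 2kp/r³, so p = Er³/(2k).
p = (2.04)·(0.249)³ / (2·8.99×10⁹) = 1.752×10⁻¹² C·m.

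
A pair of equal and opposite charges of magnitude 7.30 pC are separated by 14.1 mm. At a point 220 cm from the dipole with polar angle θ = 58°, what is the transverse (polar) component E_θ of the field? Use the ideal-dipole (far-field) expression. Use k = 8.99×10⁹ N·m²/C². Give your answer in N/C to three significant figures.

Dipole moment p = qd = (7.30×10⁻¹² C)(0.0141 m) = 1.029×10⁻¹³ C·m.
For a dipole, E_θ = (kp sinθ)/r³.
kp/r³ = (8.99×10⁹)(1.029×10⁻¹³)/(2.20)³ = 8.688×10⁻⁵ N/C.
E_θ = 8.688×10⁻⁵·sin58° = 7.368×10⁻⁵ N/C.

E_θ ≈ 7.37×10⁻⁵ N/C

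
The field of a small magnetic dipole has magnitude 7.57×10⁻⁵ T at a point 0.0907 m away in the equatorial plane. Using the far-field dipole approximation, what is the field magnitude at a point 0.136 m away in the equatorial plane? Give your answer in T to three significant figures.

Dipole fields scale as 1/r³ in the far field; the geometry is the same at both points.
B₂ = B₁ · (r₁/r₂)³ = 7.57×10⁻⁵ · (0.0907/0.136)³.
(r₁/r₂)³ = (0.6669)³ = 0.2966.
B₂ ≈ 2.245×10⁻⁵ T.

B ≈ 2.25×10⁻⁵ T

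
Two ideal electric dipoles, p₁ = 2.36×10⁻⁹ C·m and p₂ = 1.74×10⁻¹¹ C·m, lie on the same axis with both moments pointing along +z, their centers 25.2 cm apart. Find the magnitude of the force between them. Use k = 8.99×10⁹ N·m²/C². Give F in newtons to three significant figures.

F ≈ 5.49×10⁻⁷ N

On-axis field of dipole 1 at distance r: E = 2kp₁/r³. Force on dipole 2 is F = p₂·dE/dr (gradient along axis).
dE/dr = −6kp₁/r⁴, so |F| = 6kp₁p₂/r⁴ (attractive for aligned moments).
F = 6(8.99×10⁹)(2.36×10⁻⁹)(1.74×10⁻¹¹)/(0.252)⁴ = 5.492×10⁻⁷ N.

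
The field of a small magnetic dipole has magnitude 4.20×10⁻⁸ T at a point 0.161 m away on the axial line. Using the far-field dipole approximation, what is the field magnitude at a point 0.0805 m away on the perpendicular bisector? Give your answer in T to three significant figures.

Dipole fields scale as 1/r³ in the far field.
The axial field is twice the equatorial field at the same r, so the geometry factor is 1/2.
B₂ = B₁ · (1/2) · (r₁/r₂)³ = 4.20×10⁻⁸ · 0.5 · (0.161/0.0805)³.
(r₁/r₂)³ = (2)³ = 8.
B₂ ≈ 1.680×10⁻⁷ T.

B ≈ 1.68×10⁻⁷ T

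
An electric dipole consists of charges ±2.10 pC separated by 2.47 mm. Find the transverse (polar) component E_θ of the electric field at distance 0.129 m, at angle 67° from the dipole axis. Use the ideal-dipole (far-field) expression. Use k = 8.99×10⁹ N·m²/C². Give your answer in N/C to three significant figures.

E_θ ≈ 0.0200 N/C

Dipole moment p = qd = (2.10×10⁻¹² C)(0.00247 m) = 5.187×10⁻¹⁵ C·m.
For a dipole, E_θ = (kp sinθ)/r³.
kp/r³ = (8.99×10⁹)(5.187×10⁻¹⁵)/(0.129)³ = 0.02172 N/C.
E_θ = 0.02172·sin67° = 0.02000 N/C.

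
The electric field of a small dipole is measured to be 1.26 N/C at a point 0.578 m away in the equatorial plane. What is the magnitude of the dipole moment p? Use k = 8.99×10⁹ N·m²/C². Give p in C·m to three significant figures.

In the equatorial plane E = kp/r³, so p = Er³/(k).
p = (1.26)·(0.578)³ / (8.99×10⁹) = 2.706×10⁻¹¹ C·m.

p ≈ 2.71×10⁻¹¹ C·m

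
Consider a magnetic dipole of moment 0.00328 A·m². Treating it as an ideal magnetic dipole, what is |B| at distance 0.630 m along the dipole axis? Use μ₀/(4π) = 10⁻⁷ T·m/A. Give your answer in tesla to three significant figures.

B ≈ 2.62×10⁻⁹ T

On axis B = (μ₀/4π)·2m/r³.
B = 2·(10⁻⁷)·(0.00328) / (0.630)³ = 2.624×10⁻⁹ T.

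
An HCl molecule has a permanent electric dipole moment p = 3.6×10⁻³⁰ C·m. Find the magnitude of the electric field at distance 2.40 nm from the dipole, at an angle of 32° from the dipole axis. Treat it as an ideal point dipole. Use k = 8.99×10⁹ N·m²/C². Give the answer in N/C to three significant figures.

At angle θ the dipole field magnitude is E = (kp/r³)·√(1 + 3cos²θ).
kp/r³ = (8.99×10⁹)(3.60×10⁻³⁰) / (2.40×10⁻⁹)³ = 2.341×10⁶ N/C.
√(1 + 3cos²32°) = √(1 + 3·0.7192) = √3.1576 ≈ 1.7770.
E ≈ 2.341×10⁶ × 1.777 = 4.160×10⁶ N/C.

E ≈ 4.16×10⁶ N/C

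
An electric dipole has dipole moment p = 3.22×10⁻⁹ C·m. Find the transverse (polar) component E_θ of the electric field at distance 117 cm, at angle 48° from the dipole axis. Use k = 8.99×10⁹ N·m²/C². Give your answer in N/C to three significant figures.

For a dipole, E_θ = (kp sinθ)/r³.
kp/r³ = (8.99×10⁹)(3.22×10⁻⁹)/(1.17)³ = 18.07 N/C.
E_θ = 18.07·sin48° = 13.43 N/C.

E_θ ≈ 13.4 N/C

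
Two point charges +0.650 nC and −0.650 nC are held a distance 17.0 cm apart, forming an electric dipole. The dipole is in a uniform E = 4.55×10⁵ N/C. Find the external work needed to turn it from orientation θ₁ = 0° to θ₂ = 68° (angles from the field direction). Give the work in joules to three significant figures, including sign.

Dipole moment p = qd = (6.50×10⁻¹⁰ C)(0.170 m) = 1.105×10⁻¹⁰ C·m.
W_ext = ΔU = U(θ₂) − U(θ₁) = −pE cosθ₂ − (−pE cosθ₁) = pE(cosθ₁ − cosθ₂).
W = (1.105×10⁻¹⁰)(4.55×10⁵)·(cos0° − cos68°) = (5.028×10⁻⁵)·(+0.6254) = 3.144×10⁻⁵ J.

W ≈ 3.14×10⁻⁵ J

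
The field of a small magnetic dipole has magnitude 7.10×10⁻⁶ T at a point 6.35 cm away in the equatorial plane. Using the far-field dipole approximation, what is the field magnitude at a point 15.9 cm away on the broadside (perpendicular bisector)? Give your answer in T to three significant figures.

B ≈ 4.52×10⁻⁷ T

Dipole fields scale as 1/r³ in the far field; the geometry is the same at both points.
B₂ = B₁ · (r₁/r₂)³ = 7.10×10⁻⁶ · (6.35/15.9)³.
(r₁/r₂)³ = (0.3994)³ = 0.0637.
B₂ ≈ 4.523×10⁻⁷ T.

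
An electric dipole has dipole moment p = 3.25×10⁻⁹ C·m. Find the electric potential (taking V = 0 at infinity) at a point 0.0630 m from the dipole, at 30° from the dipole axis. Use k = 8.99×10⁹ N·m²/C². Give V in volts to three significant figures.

The dipole potential is V = kp cosθ / r².
V = (8.99×10⁹)(3.25×10⁻⁹)·cos30° / (0.0630)² = 6375 V.

V ≈ 6380 V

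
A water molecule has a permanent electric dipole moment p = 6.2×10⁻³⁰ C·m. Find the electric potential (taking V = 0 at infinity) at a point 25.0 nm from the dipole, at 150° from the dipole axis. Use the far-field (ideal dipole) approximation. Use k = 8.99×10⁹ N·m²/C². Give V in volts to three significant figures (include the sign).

V ≈ -7.72×10⁻⁵ V

The dipole potential is V = kp cosθ / r².
V = (8.99×10⁹)(6.20×10⁻³⁰)·cos150° / (2.50×10⁻⁸)² = -7.723×10⁻⁵ V.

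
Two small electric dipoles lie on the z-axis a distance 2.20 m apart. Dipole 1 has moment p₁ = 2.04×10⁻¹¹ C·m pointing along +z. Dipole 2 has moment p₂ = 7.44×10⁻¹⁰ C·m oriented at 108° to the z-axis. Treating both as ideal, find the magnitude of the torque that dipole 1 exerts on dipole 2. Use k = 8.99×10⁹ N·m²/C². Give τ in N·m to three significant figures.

The second dipole sits on the axis of the first, so the field there is axial: E₁ = 2kp₁/r³ along +z.
E₁ = 2(8.99×10⁹)(2.04×10⁻¹¹)/(2.20)³ = 0.03445 N/C.
Torque on the second dipole: τ = p₂ E₁ sinθ.
τ = (7.44×10⁻¹⁰)(0.03445)·sin108° = 2.437×10⁻¹¹ N·m.

τ ≈ 2.44×10⁻¹¹ N·m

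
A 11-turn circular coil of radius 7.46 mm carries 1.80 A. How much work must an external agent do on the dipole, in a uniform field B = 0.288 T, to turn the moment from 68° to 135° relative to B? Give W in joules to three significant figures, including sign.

m = NIA = NIπa² = 11·(1.80)·π·(0.00746)² = 0.003462 A·m².
W_ext = ΔU = −mB cosθ₂ + mB cosθ₁ = mB(cosθ₁ − cosθ₂).
W = (0.003462)(0.288)·(cos68° − cos135°) = (9.971×10⁻⁴)·(+1.0817) = 0.001079 J.

W ≈ 0.00108 J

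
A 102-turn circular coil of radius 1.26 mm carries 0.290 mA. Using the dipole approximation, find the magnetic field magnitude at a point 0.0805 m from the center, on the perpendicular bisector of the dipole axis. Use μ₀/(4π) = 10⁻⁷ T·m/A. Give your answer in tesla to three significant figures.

m = NIA = NIπa² = 102·(2.90×10⁻⁴)·π·(0.00126)² = 1.475×10⁻⁷ A·m².
In the equatorial plane B = (μ₀/4π)·m/r³ (half the axial value).
B = (10⁻⁷)·(1.475×10⁻⁷) / (0.0805)³ = 2.828×10⁻¹¹ T.

B ≈ 2.83×10⁻¹¹ T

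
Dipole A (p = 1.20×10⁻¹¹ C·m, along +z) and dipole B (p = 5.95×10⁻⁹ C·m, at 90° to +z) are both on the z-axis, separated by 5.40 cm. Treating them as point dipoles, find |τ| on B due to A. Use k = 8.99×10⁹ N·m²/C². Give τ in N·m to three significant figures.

τ ≈ 8.15×10⁻⁶ N·m

The second dipole sits on the axis of the first, so the field there is axial: E₁ = 2kp₁/r³ along +z.
E₁ = 2(8.99×10⁹)(1.20×10⁻¹¹)/(0.0540)³ = 1370 N/C.
Torque on the second dipole: τ = p₂ E₁ sinθ.
τ = (5.95×10⁻⁹)(1370)·sin90° = 8.153×10⁻⁶ N·m.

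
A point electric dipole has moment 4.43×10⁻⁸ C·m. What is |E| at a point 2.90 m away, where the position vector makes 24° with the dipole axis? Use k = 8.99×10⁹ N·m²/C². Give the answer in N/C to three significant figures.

At angle θ the dipole field magnitude is E = (kp/r³)·√(1 + 3cos²θ).
kp/r³ = (8.99×10⁹)(4.43×10⁻⁸) / (2.90)³ = 16.33 N/C.
√(1 + 3cos²24°) = √(1 + 3·0.8346) = √3.5037 ≈ 1.8718.
E ≈ 16.33 × 1.872 = 30.57 N/C.

E ≈ 30.6 N/C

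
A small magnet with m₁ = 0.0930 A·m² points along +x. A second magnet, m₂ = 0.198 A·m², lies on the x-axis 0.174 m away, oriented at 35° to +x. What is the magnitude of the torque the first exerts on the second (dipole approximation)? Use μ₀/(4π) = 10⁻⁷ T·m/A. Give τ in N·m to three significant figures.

τ ≈ 4.01×10⁻⁷ N·m

Dipole B is on the axis of dipole A, so B₁ there is axial: B₁ = (μ₀/4π)·2m₁/r³ along +x.
B₁ = 2(10⁻⁷)(0.0930)/(0.174)³ = 3.531×10⁻⁶ T.
τ = m₂ B₁ sinθ.
τ = (0.198)(3.531×10⁻⁶)·sin35° = 4.010×10⁻⁷ N·m.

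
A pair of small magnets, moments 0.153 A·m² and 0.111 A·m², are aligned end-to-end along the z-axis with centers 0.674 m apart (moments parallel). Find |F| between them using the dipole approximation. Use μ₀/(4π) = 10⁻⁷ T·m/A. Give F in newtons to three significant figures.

F ≈ 4.94×10⁻⁸ N

On-axis B of dipole 1: B = (μ₀/4π)·2m₁/r³. Force on dipole 2: F = m₂·dB/dr.
dB/dr = −(μ₀/4π)·6m₁/r⁴, so |F| = (μ₀/4π)·6m₁m₂/r⁴.
F = 6(10⁻⁷)(0.153)(0.111)/(0.674)⁴ = 4.938×10⁻⁸ N.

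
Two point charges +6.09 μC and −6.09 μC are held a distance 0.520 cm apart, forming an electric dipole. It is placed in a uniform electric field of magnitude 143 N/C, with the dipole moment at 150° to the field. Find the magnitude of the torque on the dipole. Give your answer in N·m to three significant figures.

Dipole moment p = qd = (6.09×10⁻⁶ C)(0.00520 m) = 3.167×10⁻⁸ C·m.
Torque on an electric dipole: τ = pE sinθ.
τ = (3.167×10⁻⁸)(143)·sin150° = 2.264×10⁻⁶ N·m.

τ ≈ 2.26×10⁻⁶ N·m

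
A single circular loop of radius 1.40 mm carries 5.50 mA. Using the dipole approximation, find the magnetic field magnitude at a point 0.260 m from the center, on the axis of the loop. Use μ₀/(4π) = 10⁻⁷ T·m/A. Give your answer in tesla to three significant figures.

Magnetic moment m = IA = Iπa² = (0.00550)·π·(0.00140)² = 3.387×10⁻⁸ A·m².
On axis B = (μ₀/4π)·2m/r³.
B = 2·(10⁻⁷)·(3.387×10⁻⁸) / (0.260)³ = 3.854×10⁻¹³ T.

B ≈ 3.85×10⁻¹³ T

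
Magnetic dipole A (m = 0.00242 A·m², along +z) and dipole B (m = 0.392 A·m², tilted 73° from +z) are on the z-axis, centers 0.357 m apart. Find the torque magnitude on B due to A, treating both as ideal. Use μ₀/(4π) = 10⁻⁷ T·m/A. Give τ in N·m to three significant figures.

Dipole B is on the axis of dipole A, so B₁ there is axial: B₁ = (μ₀/4π)·2m₁/r³ along +z.
B₁ = 2(10⁻⁷)(0.00242)/(0.357)³ = 1.064×10⁻⁸ T.
τ = m₂ B₁ sinθ.
τ = (0.392)(1.064×10⁻⁸)·sin73° = 3.988×10⁻⁹ N·m.

τ ≈ 3.99×10⁻⁹ N·m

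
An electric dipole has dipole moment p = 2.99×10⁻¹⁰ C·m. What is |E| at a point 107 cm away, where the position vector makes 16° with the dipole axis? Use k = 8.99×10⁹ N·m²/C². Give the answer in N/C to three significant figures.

E ≈ 4.26 N/C

At angle θ the dipole field magnitude is E = (kp/r³)·√(1 + 3cos²θ).
kp/r³ = (8.99×10⁹)(2.99×10⁻¹⁰) / (1.07)³ = 2.194 N/C.
√(1 + 3cos²16°) = √(1 + 3·0.9240) = √3.7721 ≈ 1.9422.
E ≈ 2.194 × 1.942 = 4.262 N/C.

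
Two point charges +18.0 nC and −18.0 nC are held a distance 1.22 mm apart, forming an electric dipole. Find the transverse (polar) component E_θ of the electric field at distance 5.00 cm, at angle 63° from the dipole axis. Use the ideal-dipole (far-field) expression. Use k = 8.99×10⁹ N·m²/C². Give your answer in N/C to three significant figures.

Dipole moment p = qd = (1.80×10⁻⁸ C)(0.00122 m) = 2.196×10⁻¹¹ C·m.
For a dipole, E_θ = (kp sinθ)/r³.
kp/r³ = (8.99×10⁹)(2.196×10⁻¹¹)/(0.0500)³ = 1579 N/C.
E_θ = 1579·sin63° = 1407 N/C.

E_θ ≈ 1410 N/C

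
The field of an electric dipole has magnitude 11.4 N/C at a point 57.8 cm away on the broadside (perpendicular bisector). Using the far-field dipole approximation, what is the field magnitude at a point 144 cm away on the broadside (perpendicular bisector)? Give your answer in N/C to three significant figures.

Dipole fields scale as 1/r³ in the far field; the geometry is the same at both points.
E₂ = E₁ · (r₁/r₂)³ = 11.4 · (57.8/144)³.
(r₁/r₂)³ = (0.4014)³ = 0.06467.
E₂ ≈ 0.7372 N/C.

E ≈ 0.737 N/C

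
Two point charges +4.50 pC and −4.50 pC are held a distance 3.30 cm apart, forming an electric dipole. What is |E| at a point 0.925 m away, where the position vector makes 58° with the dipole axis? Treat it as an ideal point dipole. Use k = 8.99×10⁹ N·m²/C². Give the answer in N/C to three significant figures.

E ≈ 0.00229 N/C

Dipole moment p = qd = (4.50×10⁻¹² C)(0.0330 m) = 1.485×10⁻¹³ C·m.
At angle θ the dipole field magnitude is E = (kp/r³)·√(1 + 3cos²θ).
kp/r³ = (8.99×10⁹)(1.485×10⁻¹³) / (0.925)³ = 0.001687 N/C.
√(1 + 3cos²58°) = √(1 + 3·0.2808) = √1.8424 ≈ 1.3574.
E ≈ 0.001687 × 1.357 = 0.002290 N/C.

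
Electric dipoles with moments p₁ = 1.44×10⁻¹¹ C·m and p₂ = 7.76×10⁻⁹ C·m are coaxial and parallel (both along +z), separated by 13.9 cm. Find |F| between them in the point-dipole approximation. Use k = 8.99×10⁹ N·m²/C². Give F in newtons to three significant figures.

F ≈ 1.61×10⁻⁵ N

On-axis field of dipole 1 at distance r: E = 2kp₁/r³. Force on dipole 2 is F = p₂·dE/dr (gradient along axis).
dE/dr = −6kp₁/r⁴, so |F| = 6kp₁p₂/r⁴ (attractive for aligned moments).
F = 6(8.99×10⁹)(1.44×10⁻¹¹)(7.76×10⁻⁹)/(0.139)⁴ = 1.615×10⁻⁵ N.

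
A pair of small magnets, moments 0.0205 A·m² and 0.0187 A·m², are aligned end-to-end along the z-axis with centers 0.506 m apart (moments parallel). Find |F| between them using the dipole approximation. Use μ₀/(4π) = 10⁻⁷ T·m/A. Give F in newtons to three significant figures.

F ≈ 3.51×10⁻⁹ N

On-axis B of dipole 1: B = (μ₀/4π)·2m₁/r³. Force on dipole 2: F = m₂·dB/dr.
dB/dr = −(μ₀/4π)·6m₁/r⁴, so |F| = (μ₀/4π)·6m₁m₂/r⁴.
F = 6(10⁻⁷)(0.0205)(0.0187)/(0.506)⁴ = 3.509×10⁻⁹ N.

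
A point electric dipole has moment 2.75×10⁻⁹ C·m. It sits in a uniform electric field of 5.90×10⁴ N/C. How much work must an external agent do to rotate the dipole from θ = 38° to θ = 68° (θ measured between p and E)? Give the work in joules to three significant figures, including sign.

W ≈ 6.71×10⁻⁵ J

W_ext = ΔU = U(θ₂) − U(θ₁) = −pE cosθ₂ − (−pE cosθ₁) = pE(cosθ₁ − cosθ₂).
W = (2.75×10⁻⁹)(5.90×10⁴)·(cos38° − cos68°) = (1.622×10⁻⁴)·(+0.4134) = 6.707×10⁻⁵ J.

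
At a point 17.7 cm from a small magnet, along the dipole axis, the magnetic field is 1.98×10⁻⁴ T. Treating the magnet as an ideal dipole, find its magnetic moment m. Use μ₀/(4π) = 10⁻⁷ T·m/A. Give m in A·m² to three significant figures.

m ≈ 5.49 A·m²

On axis B = (μ₀/4π)·2m/r³, so m = Br³·4π/(μ₀·2).
m = (1.98×10⁻⁴)·(0.177)³ / (2·10⁻⁷) = 5.490 A·m².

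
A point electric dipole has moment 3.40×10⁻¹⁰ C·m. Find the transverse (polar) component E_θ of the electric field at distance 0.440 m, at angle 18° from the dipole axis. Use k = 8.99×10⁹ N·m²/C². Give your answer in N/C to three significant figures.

E_θ ≈ 11.1 N/C

For a dipole, E_θ = (kp sinθ)/r³.
kp/r³ = (8.99×10⁹)(3.40×10⁻¹⁰)/(0.440)³ = 35.88 N/C.
E_θ = 35.88·sin18° = 11.09 N/C.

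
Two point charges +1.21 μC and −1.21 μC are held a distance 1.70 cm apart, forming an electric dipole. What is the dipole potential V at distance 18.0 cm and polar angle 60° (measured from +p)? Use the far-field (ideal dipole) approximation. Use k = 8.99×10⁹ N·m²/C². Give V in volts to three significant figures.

V ≈ 2850 V

Dipole moment p = qd = (1.21×10⁻⁶ C)(0.0170 m) = 2.057×10⁻⁸ C·m.
The dipole potential is V = kp cosθ / r².
V = (8.99×10⁹)(2.057×10⁻⁸)·cos60° / (0.180)² = 2854 V.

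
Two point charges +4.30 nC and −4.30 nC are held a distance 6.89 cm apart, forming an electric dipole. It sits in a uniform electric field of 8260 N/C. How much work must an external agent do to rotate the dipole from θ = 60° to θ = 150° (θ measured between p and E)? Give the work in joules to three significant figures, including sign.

W ≈ 3.34×10⁻⁶ J

Dipole moment p = qd = (4.30×10⁻⁹ C)(0.0689 m) = 2.963×10⁻¹⁰ C·m.
W_ext = ΔU = U(θ₂) − U(θ₁) = −pE cosθ₂ − (−pE cosθ₁) = pE(cosθ₁ − cosθ₂).
W = (2.963×10⁻¹⁰)(8260)·(cos60° − cos150°) = (2.447×10⁻⁶)·(+1.3660) = 3.343×10⁻⁶ J.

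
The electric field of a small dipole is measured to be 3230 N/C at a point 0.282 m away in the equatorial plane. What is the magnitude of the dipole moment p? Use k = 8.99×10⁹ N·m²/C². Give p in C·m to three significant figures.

p ≈ 8.06×10⁻⁹ C·m

In the equatorial plane E = kp/r³, so p = Er³/(k).
p = (3230)·(0.282)³ / (8.99×10⁹) = 8.057×10⁻⁹ C·m.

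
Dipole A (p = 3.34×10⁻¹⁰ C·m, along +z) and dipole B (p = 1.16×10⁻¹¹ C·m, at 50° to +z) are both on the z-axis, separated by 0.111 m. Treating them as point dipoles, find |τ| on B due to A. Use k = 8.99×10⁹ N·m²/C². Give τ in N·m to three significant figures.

The second dipole sits on the axis of the first, so the field there is axial: E₁ = 2kp₁/r³ along +z.
E₁ = 2(8.99×10⁹)(3.34×10⁻¹⁰)/(0.111)³ = 4391 N/C.
Torque on the second dipole: τ = p₂ E₁ sinθ.
τ = (1.16×10⁻¹¹)(4391)·sin50° = 3.902×10⁻⁸ N·m.

τ ≈ 3.90×10⁻⁸ N·m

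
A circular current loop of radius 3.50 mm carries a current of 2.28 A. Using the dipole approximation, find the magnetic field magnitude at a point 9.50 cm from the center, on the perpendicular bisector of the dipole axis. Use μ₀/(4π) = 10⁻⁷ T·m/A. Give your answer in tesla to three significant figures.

B ≈ 1.02×10⁻⁸ T

Magnetic moment m = IA = Iπa² = (2.28)·π·(0.00350)² = 8.774×10⁻⁵ A·m².
In the equatorial plane B = (μ₀/4π)·m/r³ (half the axial value).
B = (10⁻⁷)·(8.774×10⁻⁵) / (0.0950)³ = 1.023×10⁻⁸ T.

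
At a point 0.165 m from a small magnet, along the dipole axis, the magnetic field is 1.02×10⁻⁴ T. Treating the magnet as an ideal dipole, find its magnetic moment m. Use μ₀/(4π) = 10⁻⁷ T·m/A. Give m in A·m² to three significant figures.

On axis B = (μ₀/4π)·2m/r³, so m = Br³·4π/(μ₀·2).
m = (1.02×10⁻⁴)·(0.165)³ / (2·10⁻⁷) = 2.291 A·m².

m ≈ 2.29 A·m²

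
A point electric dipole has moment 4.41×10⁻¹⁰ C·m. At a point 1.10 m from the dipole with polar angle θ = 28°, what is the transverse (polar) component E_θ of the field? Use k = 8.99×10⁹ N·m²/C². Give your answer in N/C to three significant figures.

E_θ ≈ 1.40 N/C

For a dipole, E_θ = (kp sinθ)/r³.
kp/r³ = (8.99×10⁹)(4.41×10⁻¹⁰)/(1.10)³ = 2.979 N/C.
E_θ = 2.979·sin28° = 1.398 N/C.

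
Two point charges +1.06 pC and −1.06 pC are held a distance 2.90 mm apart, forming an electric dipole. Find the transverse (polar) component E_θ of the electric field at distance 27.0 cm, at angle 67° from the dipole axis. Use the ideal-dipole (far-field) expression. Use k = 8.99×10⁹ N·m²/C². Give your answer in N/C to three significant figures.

Dipole moment p = qd = (1.06×10⁻¹² C)(0.00290 m) = 3.074×10⁻¹⁵ C·m.
For a dipole, E_θ = (kp sinθ)/r³.
kp/r³ = (8.99×10⁹)(3.074×10⁻¹⁵)/(0.270)³ = 0.001404 N/C.
E_θ = 0.001404·sin67° = 0.001292 N/C.

E_θ ≈ 0.00129 N/C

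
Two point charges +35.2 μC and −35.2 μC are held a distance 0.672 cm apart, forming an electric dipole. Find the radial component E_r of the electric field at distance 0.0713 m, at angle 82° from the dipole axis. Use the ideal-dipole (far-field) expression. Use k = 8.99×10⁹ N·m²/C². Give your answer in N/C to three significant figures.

Dipole moment p = qd = (3.52×10⁻⁵ C)(0.00672 m) = 2.365×10⁻⁷ C·m.
For a dipole, E_r = (2kp cosθ)/r³.
kp/r³ = (8.99×10⁹)(2.365×10⁻⁷)/(0.0713)³ = 5.866×10⁶ N/C.
E_r = 2·5.866×10⁶·cos82° = 1.633×10⁶ N/C.

E_r ≈ 1.63×10⁶ N/C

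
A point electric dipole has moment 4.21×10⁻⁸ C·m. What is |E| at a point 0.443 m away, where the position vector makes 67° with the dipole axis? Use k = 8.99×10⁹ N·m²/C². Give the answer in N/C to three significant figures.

At angle θ the dipole field magnitude is E = (kp/r³)·√(1 + 3cos²θ).
kp/r³ = (8.99×10⁹)(4.21×10⁻⁸) / (0.443)³ = 4353 N/C.
√(1 + 3cos²67°) = √(1 + 3·0.1527) = √1.4580 ≈ 1.2075.
E ≈ 4353 × 1.207 = 5257 N/C.

E ≈ 5260 N/C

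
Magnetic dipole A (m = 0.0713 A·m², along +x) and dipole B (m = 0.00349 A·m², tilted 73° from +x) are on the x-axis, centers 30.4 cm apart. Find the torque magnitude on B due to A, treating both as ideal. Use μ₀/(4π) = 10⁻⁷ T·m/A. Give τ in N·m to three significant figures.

Dipole B is on the axis of dipole A, so B₁ there is axial: B₁ = (μ₀/4π)·2m₁/r³ along +x.
B₁ = 2(10⁻⁷)(0.0713)/(0.304)³ = 5.076×10⁻⁷ T.
τ = m₂ B₁ sinθ.
τ = (0.00349)(5.076×10⁻⁷)·sin73° = 1.694×10⁻⁹ N·m.

τ ≈ 1.69×10⁻⁹ N·m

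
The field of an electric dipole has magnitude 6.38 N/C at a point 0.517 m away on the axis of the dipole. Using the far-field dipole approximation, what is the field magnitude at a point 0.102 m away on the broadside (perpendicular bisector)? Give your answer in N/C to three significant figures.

E ≈ 415 N/C

Dipole fields scale as 1/r³ in the far field.
The axial field is twice the equatorial field at the same r, so the geometry factor is 1/2.
E₂ = E₁ · (1/2) · (r₁/r₂)³ = 6.38 · 0.5 · (0.517/0.102)³.
(r₁/r₂)³ = (5.069)³ = 130.2.
E₂ ≈ 415.4 N/C.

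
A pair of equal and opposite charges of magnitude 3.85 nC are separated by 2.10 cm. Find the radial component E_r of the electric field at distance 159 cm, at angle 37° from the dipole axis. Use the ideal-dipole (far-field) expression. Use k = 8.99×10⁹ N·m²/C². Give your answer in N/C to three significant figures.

E_r ≈ 0.289 N/C

Dipole moment p = qd = (3.85×10⁻⁹ C)(0.0210 m) = 8.085×10⁻¹¹ C·m.
For a dipole, E_r = (2kp cosθ)/r³.
kp/r³ = (8.99×10⁹)(8.085×10⁻¹¹)/(1.59)³ = 0.1808 N/C.
E_r = 2·0.1808·cos37° = 0.2888 N/C.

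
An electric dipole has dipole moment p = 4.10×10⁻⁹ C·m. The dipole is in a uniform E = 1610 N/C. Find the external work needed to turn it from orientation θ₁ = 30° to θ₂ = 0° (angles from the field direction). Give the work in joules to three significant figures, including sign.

W ≈ -8.84×10⁻⁷ J

W_ext = ΔU = U(θ₂) − U(θ₁) = −pE cosθ₂ − (−pE cosθ₁) = pE(cosθ₁ − cosθ₂).
W = (4.10×10⁻⁹)(1610)·(cos30° − cos0°) = (6.601×10⁻⁶)·(-0.1340) = -8.844×10⁻⁷ J.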